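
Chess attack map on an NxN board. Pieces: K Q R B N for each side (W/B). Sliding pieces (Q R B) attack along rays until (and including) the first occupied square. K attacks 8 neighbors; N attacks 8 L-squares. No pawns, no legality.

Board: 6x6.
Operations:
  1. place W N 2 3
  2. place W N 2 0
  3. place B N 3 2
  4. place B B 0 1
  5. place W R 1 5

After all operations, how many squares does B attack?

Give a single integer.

Answer: 11

Derivation:
Op 1: place WN@(2,3)
Op 2: place WN@(2,0)
Op 3: place BN@(3,2)
Op 4: place BB@(0,1)
Op 5: place WR@(1,5)
Per-piece attacks for B:
  BB@(0,1): attacks (1,2) (2,3) (1,0) [ray(1,1) blocked at (2,3)]
  BN@(3,2): attacks (4,4) (5,3) (2,4) (1,3) (4,0) (5,1) (2,0) (1,1)
Union (11 distinct): (1,0) (1,1) (1,2) (1,3) (2,0) (2,3) (2,4) (4,0) (4,4) (5,1) (5,3)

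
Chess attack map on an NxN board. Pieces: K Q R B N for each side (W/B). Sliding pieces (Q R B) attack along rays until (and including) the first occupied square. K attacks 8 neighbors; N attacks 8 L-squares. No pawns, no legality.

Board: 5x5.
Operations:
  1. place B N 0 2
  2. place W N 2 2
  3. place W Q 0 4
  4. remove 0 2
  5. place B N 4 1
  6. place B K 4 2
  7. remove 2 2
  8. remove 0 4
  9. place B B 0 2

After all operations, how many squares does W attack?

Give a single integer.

Answer: 0

Derivation:
Op 1: place BN@(0,2)
Op 2: place WN@(2,2)
Op 3: place WQ@(0,4)
Op 4: remove (0,2)
Op 5: place BN@(4,1)
Op 6: place BK@(4,2)
Op 7: remove (2,2)
Op 8: remove (0,4)
Op 9: place BB@(0,2)
Per-piece attacks for W:
Union (0 distinct): (none)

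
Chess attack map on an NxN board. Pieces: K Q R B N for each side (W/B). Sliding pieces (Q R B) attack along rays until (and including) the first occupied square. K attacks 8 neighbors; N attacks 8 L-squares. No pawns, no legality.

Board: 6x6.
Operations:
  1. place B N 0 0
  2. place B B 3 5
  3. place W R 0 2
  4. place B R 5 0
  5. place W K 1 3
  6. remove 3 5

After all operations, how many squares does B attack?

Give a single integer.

Answer: 12

Derivation:
Op 1: place BN@(0,0)
Op 2: place BB@(3,5)
Op 3: place WR@(0,2)
Op 4: place BR@(5,0)
Op 5: place WK@(1,3)
Op 6: remove (3,5)
Per-piece attacks for B:
  BN@(0,0): attacks (1,2) (2,1)
  BR@(5,0): attacks (5,1) (5,2) (5,3) (5,4) (5,5) (4,0) (3,0) (2,0) (1,0) (0,0) [ray(-1,0) blocked at (0,0)]
Union (12 distinct): (0,0) (1,0) (1,2) (2,0) (2,1) (3,0) (4,0) (5,1) (5,2) (5,3) (5,4) (5,5)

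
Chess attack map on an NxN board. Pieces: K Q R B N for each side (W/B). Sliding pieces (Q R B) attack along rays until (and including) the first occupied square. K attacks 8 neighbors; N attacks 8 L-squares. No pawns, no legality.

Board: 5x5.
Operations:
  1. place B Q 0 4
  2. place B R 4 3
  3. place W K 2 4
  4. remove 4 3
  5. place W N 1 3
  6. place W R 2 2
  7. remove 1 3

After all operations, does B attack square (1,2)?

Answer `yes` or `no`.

Op 1: place BQ@(0,4)
Op 2: place BR@(4,3)
Op 3: place WK@(2,4)
Op 4: remove (4,3)
Op 5: place WN@(1,3)
Op 6: place WR@(2,2)
Op 7: remove (1,3)
Per-piece attacks for B:
  BQ@(0,4): attacks (0,3) (0,2) (0,1) (0,0) (1,4) (2,4) (1,3) (2,2) [ray(1,0) blocked at (2,4); ray(1,-1) blocked at (2,2)]
B attacks (1,2): no

Answer: no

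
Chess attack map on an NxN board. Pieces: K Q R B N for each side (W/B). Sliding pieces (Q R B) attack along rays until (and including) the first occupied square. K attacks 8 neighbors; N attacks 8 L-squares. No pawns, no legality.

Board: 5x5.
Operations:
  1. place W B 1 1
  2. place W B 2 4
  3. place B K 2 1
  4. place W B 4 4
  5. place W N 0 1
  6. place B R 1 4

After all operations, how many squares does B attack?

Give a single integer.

Op 1: place WB@(1,1)
Op 2: place WB@(2,4)
Op 3: place BK@(2,1)
Op 4: place WB@(4,4)
Op 5: place WN@(0,1)
Op 6: place BR@(1,4)
Per-piece attacks for B:
  BR@(1,4): attacks (1,3) (1,2) (1,1) (2,4) (0,4) [ray(0,-1) blocked at (1,1); ray(1,0) blocked at (2,4)]
  BK@(2,1): attacks (2,2) (2,0) (3,1) (1,1) (3,2) (3,0) (1,2) (1,0)
Union (11 distinct): (0,4) (1,0) (1,1) (1,2) (1,3) (2,0) (2,2) (2,4) (3,0) (3,1) (3,2)

Answer: 11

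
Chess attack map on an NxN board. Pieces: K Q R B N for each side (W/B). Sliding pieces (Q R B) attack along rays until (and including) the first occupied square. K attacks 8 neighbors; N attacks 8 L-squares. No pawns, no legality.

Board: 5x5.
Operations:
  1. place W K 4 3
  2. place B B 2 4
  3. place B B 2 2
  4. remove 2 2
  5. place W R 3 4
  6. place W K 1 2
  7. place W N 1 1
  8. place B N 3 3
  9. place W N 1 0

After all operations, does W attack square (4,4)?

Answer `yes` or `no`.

Op 1: place WK@(4,3)
Op 2: place BB@(2,4)
Op 3: place BB@(2,2)
Op 4: remove (2,2)
Op 5: place WR@(3,4)
Op 6: place WK@(1,2)
Op 7: place WN@(1,1)
Op 8: place BN@(3,3)
Op 9: place WN@(1,0)
Per-piece attacks for W:
  WN@(1,0): attacks (2,2) (3,1) (0,2)
  WN@(1,1): attacks (2,3) (3,2) (0,3) (3,0)
  WK@(1,2): attacks (1,3) (1,1) (2,2) (0,2) (2,3) (2,1) (0,3) (0,1)
  WR@(3,4): attacks (3,3) (4,4) (2,4) [ray(0,-1) blocked at (3,3); ray(-1,0) blocked at (2,4)]
  WK@(4,3): attacks (4,4) (4,2) (3,3) (3,4) (3,2)
W attacks (4,4): yes

Answer: yes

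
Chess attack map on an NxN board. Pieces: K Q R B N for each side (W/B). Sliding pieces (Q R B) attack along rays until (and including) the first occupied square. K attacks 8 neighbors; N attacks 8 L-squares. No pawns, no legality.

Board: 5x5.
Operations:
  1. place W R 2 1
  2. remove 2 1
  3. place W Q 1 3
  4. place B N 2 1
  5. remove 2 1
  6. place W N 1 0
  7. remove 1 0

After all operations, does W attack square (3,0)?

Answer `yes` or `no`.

Op 1: place WR@(2,1)
Op 2: remove (2,1)
Op 3: place WQ@(1,3)
Op 4: place BN@(2,1)
Op 5: remove (2,1)
Op 6: place WN@(1,0)
Op 7: remove (1,0)
Per-piece attacks for W:
  WQ@(1,3): attacks (1,4) (1,2) (1,1) (1,0) (2,3) (3,3) (4,3) (0,3) (2,4) (2,2) (3,1) (4,0) (0,4) (0,2)
W attacks (3,0): no

Answer: no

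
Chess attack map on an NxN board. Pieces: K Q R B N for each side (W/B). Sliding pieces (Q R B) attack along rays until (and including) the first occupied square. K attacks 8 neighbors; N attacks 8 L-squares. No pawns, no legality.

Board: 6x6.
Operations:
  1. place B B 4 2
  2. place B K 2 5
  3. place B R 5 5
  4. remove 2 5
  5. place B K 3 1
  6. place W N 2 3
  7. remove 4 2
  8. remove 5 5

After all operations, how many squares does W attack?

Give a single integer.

Op 1: place BB@(4,2)
Op 2: place BK@(2,5)
Op 3: place BR@(5,5)
Op 4: remove (2,5)
Op 5: place BK@(3,1)
Op 6: place WN@(2,3)
Op 7: remove (4,2)
Op 8: remove (5,5)
Per-piece attacks for W:
  WN@(2,3): attacks (3,5) (4,4) (1,5) (0,4) (3,1) (4,2) (1,1) (0,2)
Union (8 distinct): (0,2) (0,4) (1,1) (1,5) (3,1) (3,5) (4,2) (4,4)

Answer: 8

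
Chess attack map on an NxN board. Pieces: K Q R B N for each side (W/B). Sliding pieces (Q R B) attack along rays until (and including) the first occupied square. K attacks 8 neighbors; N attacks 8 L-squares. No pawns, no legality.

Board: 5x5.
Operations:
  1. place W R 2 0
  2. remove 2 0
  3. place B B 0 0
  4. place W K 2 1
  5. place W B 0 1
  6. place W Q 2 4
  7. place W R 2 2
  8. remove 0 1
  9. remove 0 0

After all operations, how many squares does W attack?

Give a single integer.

Op 1: place WR@(2,0)
Op 2: remove (2,0)
Op 3: place BB@(0,0)
Op 4: place WK@(2,1)
Op 5: place WB@(0,1)
Op 6: place WQ@(2,4)
Op 7: place WR@(2,2)
Op 8: remove (0,1)
Op 9: remove (0,0)
Per-piece attacks for W:
  WK@(2,1): attacks (2,2) (2,0) (3,1) (1,1) (3,2) (3,0) (1,2) (1,0)
  WR@(2,2): attacks (2,3) (2,4) (2,1) (3,2) (4,2) (1,2) (0,2) [ray(0,1) blocked at (2,4); ray(0,-1) blocked at (2,1)]
  WQ@(2,4): attacks (2,3) (2,2) (3,4) (4,4) (1,4) (0,4) (3,3) (4,2) (1,3) (0,2) [ray(0,-1) blocked at (2,2)]
Union (19 distinct): (0,2) (0,4) (1,0) (1,1) (1,2) (1,3) (1,4) (2,0) (2,1) (2,2) (2,3) (2,4) (3,0) (3,1) (3,2) (3,3) (3,4) (4,2) (4,4)

Answer: 19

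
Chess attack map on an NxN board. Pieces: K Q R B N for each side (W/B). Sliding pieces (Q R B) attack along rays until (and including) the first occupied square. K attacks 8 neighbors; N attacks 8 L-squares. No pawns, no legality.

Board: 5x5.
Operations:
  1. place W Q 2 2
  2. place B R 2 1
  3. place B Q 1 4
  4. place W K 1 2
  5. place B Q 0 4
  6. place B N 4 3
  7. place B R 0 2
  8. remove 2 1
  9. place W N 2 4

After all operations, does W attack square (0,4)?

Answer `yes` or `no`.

Op 1: place WQ@(2,2)
Op 2: place BR@(2,1)
Op 3: place BQ@(1,4)
Op 4: place WK@(1,2)
Op 5: place BQ@(0,4)
Op 6: place BN@(4,3)
Op 7: place BR@(0,2)
Op 8: remove (2,1)
Op 9: place WN@(2,4)
Per-piece attacks for W:
  WK@(1,2): attacks (1,3) (1,1) (2,2) (0,2) (2,3) (2,1) (0,3) (0,1)
  WQ@(2,2): attacks (2,3) (2,4) (2,1) (2,0) (3,2) (4,2) (1,2) (3,3) (4,4) (3,1) (4,0) (1,3) (0,4) (1,1) (0,0) [ray(0,1) blocked at (2,4); ray(-1,0) blocked at (1,2); ray(-1,1) blocked at (0,4)]
  WN@(2,4): attacks (3,2) (4,3) (1,2) (0,3)
W attacks (0,4): yes

Answer: yes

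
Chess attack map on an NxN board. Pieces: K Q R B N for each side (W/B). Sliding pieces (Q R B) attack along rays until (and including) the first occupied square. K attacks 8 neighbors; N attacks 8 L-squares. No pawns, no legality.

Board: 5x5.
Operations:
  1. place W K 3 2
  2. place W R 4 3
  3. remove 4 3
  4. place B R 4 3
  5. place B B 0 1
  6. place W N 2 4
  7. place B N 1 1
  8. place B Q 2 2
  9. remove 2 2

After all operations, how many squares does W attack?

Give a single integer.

Answer: 11

Derivation:
Op 1: place WK@(3,2)
Op 2: place WR@(4,3)
Op 3: remove (4,3)
Op 4: place BR@(4,3)
Op 5: place BB@(0,1)
Op 6: place WN@(2,4)
Op 7: place BN@(1,1)
Op 8: place BQ@(2,2)
Op 9: remove (2,2)
Per-piece attacks for W:
  WN@(2,4): attacks (3,2) (4,3) (1,2) (0,3)
  WK@(3,2): attacks (3,3) (3,1) (4,2) (2,2) (4,3) (4,1) (2,3) (2,1)
Union (11 distinct): (0,3) (1,2) (2,1) (2,2) (2,3) (3,1) (3,2) (3,3) (4,1) (4,2) (4,3)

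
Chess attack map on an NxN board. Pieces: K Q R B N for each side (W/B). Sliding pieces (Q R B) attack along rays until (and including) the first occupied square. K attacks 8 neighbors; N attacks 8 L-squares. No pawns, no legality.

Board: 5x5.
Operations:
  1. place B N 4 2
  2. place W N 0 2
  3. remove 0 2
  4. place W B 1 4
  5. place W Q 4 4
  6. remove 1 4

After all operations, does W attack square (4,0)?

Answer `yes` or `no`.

Op 1: place BN@(4,2)
Op 2: place WN@(0,2)
Op 3: remove (0,2)
Op 4: place WB@(1,4)
Op 5: place WQ@(4,4)
Op 6: remove (1,4)
Per-piece attacks for W:
  WQ@(4,4): attacks (4,3) (4,2) (3,4) (2,4) (1,4) (0,4) (3,3) (2,2) (1,1) (0,0) [ray(0,-1) blocked at (4,2)]
W attacks (4,0): no

Answer: no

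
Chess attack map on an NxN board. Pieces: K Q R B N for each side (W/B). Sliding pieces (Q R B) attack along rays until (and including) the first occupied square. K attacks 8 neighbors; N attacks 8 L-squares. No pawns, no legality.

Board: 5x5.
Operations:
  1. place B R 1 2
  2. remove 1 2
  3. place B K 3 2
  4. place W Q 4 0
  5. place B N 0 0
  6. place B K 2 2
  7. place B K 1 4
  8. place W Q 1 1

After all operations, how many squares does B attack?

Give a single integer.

Op 1: place BR@(1,2)
Op 2: remove (1,2)
Op 3: place BK@(3,2)
Op 4: place WQ@(4,0)
Op 5: place BN@(0,0)
Op 6: place BK@(2,2)
Op 7: place BK@(1,4)
Op 8: place WQ@(1,1)
Per-piece attacks for B:
  BN@(0,0): attacks (1,2) (2,1)
  BK@(1,4): attacks (1,3) (2,4) (0,4) (2,3) (0,3)
  BK@(2,2): attacks (2,3) (2,1) (3,2) (1,2) (3,3) (3,1) (1,3) (1,1)
  BK@(3,2): attacks (3,3) (3,1) (4,2) (2,2) (4,3) (4,1) (2,3) (2,1)
Union (15 distinct): (0,3) (0,4) (1,1) (1,2) (1,3) (2,1) (2,2) (2,3) (2,4) (3,1) (3,2) (3,3) (4,1) (4,2) (4,3)

Answer: 15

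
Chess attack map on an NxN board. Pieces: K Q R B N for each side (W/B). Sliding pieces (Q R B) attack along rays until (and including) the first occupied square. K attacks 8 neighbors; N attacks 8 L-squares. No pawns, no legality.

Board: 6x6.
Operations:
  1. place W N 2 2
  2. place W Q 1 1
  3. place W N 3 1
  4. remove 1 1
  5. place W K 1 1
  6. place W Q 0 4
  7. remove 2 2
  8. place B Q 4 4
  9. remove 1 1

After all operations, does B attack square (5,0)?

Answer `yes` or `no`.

Op 1: place WN@(2,2)
Op 2: place WQ@(1,1)
Op 3: place WN@(3,1)
Op 4: remove (1,1)
Op 5: place WK@(1,1)
Op 6: place WQ@(0,4)
Op 7: remove (2,2)
Op 8: place BQ@(4,4)
Op 9: remove (1,1)
Per-piece attacks for B:
  BQ@(4,4): attacks (4,5) (4,3) (4,2) (4,1) (4,0) (5,4) (3,4) (2,4) (1,4) (0,4) (5,5) (5,3) (3,5) (3,3) (2,2) (1,1) (0,0) [ray(-1,0) blocked at (0,4)]
B attacks (5,0): no

Answer: no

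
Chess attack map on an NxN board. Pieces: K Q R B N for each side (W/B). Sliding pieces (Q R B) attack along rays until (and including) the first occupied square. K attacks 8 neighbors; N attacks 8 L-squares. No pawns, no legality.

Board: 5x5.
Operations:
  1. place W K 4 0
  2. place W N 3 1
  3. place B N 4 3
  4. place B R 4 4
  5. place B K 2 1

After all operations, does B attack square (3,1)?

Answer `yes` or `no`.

Answer: yes

Derivation:
Op 1: place WK@(4,0)
Op 2: place WN@(3,1)
Op 3: place BN@(4,3)
Op 4: place BR@(4,4)
Op 5: place BK@(2,1)
Per-piece attacks for B:
  BK@(2,1): attacks (2,2) (2,0) (3,1) (1,1) (3,2) (3,0) (1,2) (1,0)
  BN@(4,3): attacks (2,4) (3,1) (2,2)
  BR@(4,4): attacks (4,3) (3,4) (2,4) (1,4) (0,4) [ray(0,-1) blocked at (4,3)]
B attacks (3,1): yes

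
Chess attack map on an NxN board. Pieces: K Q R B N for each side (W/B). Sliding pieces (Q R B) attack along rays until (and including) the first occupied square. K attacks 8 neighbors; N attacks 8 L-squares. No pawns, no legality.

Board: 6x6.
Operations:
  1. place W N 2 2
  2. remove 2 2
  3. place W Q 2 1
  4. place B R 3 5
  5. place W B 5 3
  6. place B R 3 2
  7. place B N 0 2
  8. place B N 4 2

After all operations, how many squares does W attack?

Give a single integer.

Op 1: place WN@(2,2)
Op 2: remove (2,2)
Op 3: place WQ@(2,1)
Op 4: place BR@(3,5)
Op 5: place WB@(5,3)
Op 6: place BR@(3,2)
Op 7: place BN@(0,2)
Op 8: place BN@(4,2)
Per-piece attacks for W:
  WQ@(2,1): attacks (2,2) (2,3) (2,4) (2,5) (2,0) (3,1) (4,1) (5,1) (1,1) (0,1) (3,2) (3,0) (1,2) (0,3) (1,0) [ray(1,1) blocked at (3,2)]
  WB@(5,3): attacks (4,4) (3,5) (4,2) [ray(-1,1) blocked at (3,5); ray(-1,-1) blocked at (4,2)]
Union (18 distinct): (0,1) (0,3) (1,0) (1,1) (1,2) (2,0) (2,2) (2,3) (2,4) (2,5) (3,0) (3,1) (3,2) (3,5) (4,1) (4,2) (4,4) (5,1)

Answer: 18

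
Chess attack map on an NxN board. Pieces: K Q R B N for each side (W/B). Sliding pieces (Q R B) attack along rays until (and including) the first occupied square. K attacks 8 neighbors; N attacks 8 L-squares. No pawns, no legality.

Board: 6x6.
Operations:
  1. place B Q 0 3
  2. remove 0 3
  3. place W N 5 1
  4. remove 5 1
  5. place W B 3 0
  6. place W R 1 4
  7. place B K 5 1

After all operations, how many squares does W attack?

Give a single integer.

Op 1: place BQ@(0,3)
Op 2: remove (0,3)
Op 3: place WN@(5,1)
Op 4: remove (5,1)
Op 5: place WB@(3,0)
Op 6: place WR@(1,4)
Op 7: place BK@(5,1)
Per-piece attacks for W:
  WR@(1,4): attacks (1,5) (1,3) (1,2) (1,1) (1,0) (2,4) (3,4) (4,4) (5,4) (0,4)
  WB@(3,0): attacks (4,1) (5,2) (2,1) (1,2) (0,3)
Union (14 distinct): (0,3) (0,4) (1,0) (1,1) (1,2) (1,3) (1,5) (2,1) (2,4) (3,4) (4,1) (4,4) (5,2) (5,4)

Answer: 14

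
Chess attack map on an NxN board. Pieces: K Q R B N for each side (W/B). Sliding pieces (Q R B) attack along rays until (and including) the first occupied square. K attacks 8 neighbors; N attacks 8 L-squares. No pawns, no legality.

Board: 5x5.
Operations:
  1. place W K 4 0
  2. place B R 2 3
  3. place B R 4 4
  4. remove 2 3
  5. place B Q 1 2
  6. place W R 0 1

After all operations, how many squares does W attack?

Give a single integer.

Op 1: place WK@(4,0)
Op 2: place BR@(2,3)
Op 3: place BR@(4,4)
Op 4: remove (2,3)
Op 5: place BQ@(1,2)
Op 6: place WR@(0,1)
Per-piece attacks for W:
  WR@(0,1): attacks (0,2) (0,3) (0,4) (0,0) (1,1) (2,1) (3,1) (4,1)
  WK@(4,0): attacks (4,1) (3,0) (3,1)
Union (9 distinct): (0,0) (0,2) (0,3) (0,4) (1,1) (2,1) (3,0) (3,1) (4,1)

Answer: 9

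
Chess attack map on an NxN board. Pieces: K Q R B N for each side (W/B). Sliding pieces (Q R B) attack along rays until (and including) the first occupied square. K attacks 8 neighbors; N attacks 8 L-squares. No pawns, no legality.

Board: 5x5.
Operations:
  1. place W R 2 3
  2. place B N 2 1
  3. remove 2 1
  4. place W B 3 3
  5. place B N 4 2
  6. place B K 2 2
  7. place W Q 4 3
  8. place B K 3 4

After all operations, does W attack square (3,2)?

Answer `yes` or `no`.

Op 1: place WR@(2,3)
Op 2: place BN@(2,1)
Op 3: remove (2,1)
Op 4: place WB@(3,3)
Op 5: place BN@(4,2)
Op 6: place BK@(2,2)
Op 7: place WQ@(4,3)
Op 8: place BK@(3,4)
Per-piece attacks for W:
  WR@(2,3): attacks (2,4) (2,2) (3,3) (1,3) (0,3) [ray(0,-1) blocked at (2,2); ray(1,0) blocked at (3,3)]
  WB@(3,3): attacks (4,4) (4,2) (2,4) (2,2) [ray(1,-1) blocked at (4,2); ray(-1,-1) blocked at (2,2)]
  WQ@(4,3): attacks (4,4) (4,2) (3,3) (3,4) (3,2) (2,1) (1,0) [ray(0,-1) blocked at (4,2); ray(-1,0) blocked at (3,3); ray(-1,1) blocked at (3,4)]
W attacks (3,2): yes

Answer: yes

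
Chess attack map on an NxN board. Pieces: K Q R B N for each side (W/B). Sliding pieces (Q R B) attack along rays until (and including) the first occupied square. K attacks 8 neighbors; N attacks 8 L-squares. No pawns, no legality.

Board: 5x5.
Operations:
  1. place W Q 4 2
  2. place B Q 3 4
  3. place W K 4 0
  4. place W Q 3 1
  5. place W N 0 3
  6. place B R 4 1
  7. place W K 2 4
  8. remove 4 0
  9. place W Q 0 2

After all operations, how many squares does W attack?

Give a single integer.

Op 1: place WQ@(4,2)
Op 2: place BQ@(3,4)
Op 3: place WK@(4,0)
Op 4: place WQ@(3,1)
Op 5: place WN@(0,3)
Op 6: place BR@(4,1)
Op 7: place WK@(2,4)
Op 8: remove (4,0)
Op 9: place WQ@(0,2)
Per-piece attacks for W:
  WQ@(0,2): attacks (0,3) (0,1) (0,0) (1,2) (2,2) (3,2) (4,2) (1,3) (2,4) (1,1) (2,0) [ray(0,1) blocked at (0,3); ray(1,0) blocked at (4,2); ray(1,1) blocked at (2,4)]
  WN@(0,3): attacks (2,4) (1,1) (2,2)
  WK@(2,4): attacks (2,3) (3,4) (1,4) (3,3) (1,3)
  WQ@(3,1): attacks (3,2) (3,3) (3,4) (3,0) (4,1) (2,1) (1,1) (0,1) (4,2) (4,0) (2,2) (1,3) (0,4) (2,0) [ray(0,1) blocked at (3,4); ray(1,0) blocked at (4,1); ray(1,1) blocked at (4,2)]
  WQ@(4,2): attacks (4,3) (4,4) (4,1) (3,2) (2,2) (1,2) (0,2) (3,3) (2,4) (3,1) [ray(0,-1) blocked at (4,1); ray(-1,0) blocked at (0,2); ray(-1,1) blocked at (2,4); ray(-1,-1) blocked at (3,1)]
Union (24 distinct): (0,0) (0,1) (0,2) (0,3) (0,4) (1,1) (1,2) (1,3) (1,4) (2,0) (2,1) (2,2) (2,3) (2,4) (3,0) (3,1) (3,2) (3,3) (3,4) (4,0) (4,1) (4,2) (4,3) (4,4)

Answer: 24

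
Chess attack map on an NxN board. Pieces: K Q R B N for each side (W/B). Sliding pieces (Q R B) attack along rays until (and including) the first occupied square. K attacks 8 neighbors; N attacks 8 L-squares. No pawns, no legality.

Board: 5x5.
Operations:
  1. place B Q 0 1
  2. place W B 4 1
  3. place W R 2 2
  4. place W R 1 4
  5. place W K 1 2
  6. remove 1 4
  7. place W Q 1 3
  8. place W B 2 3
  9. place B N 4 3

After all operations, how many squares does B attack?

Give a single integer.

Op 1: place BQ@(0,1)
Op 2: place WB@(4,1)
Op 3: place WR@(2,2)
Op 4: place WR@(1,4)
Op 5: place WK@(1,2)
Op 6: remove (1,4)
Op 7: place WQ@(1,3)
Op 8: place WB@(2,3)
Op 9: place BN@(4,3)
Per-piece attacks for B:
  BQ@(0,1): attacks (0,2) (0,3) (0,4) (0,0) (1,1) (2,1) (3,1) (4,1) (1,2) (1,0) [ray(1,0) blocked at (4,1); ray(1,1) blocked at (1,2)]
  BN@(4,3): attacks (2,4) (3,1) (2,2)
Union (12 distinct): (0,0) (0,2) (0,3) (0,4) (1,0) (1,1) (1,2) (2,1) (2,2) (2,4) (3,1) (4,1)

Answer: 12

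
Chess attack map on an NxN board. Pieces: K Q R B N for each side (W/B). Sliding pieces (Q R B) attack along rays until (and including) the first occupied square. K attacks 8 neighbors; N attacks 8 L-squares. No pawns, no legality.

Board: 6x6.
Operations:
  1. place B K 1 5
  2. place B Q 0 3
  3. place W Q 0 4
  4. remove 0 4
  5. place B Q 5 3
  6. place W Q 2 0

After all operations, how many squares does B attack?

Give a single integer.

Answer: 27

Derivation:
Op 1: place BK@(1,5)
Op 2: place BQ@(0,3)
Op 3: place WQ@(0,4)
Op 4: remove (0,4)
Op 5: place BQ@(5,3)
Op 6: place WQ@(2,0)
Per-piece attacks for B:
  BQ@(0,3): attacks (0,4) (0,5) (0,2) (0,1) (0,0) (1,3) (2,3) (3,3) (4,3) (5,3) (1,4) (2,5) (1,2) (2,1) (3,0) [ray(1,0) blocked at (5,3)]
  BK@(1,5): attacks (1,4) (2,5) (0,5) (2,4) (0,4)
  BQ@(5,3): attacks (5,4) (5,5) (5,2) (5,1) (5,0) (4,3) (3,3) (2,3) (1,3) (0,3) (4,4) (3,5) (4,2) (3,1) (2,0) [ray(-1,0) blocked at (0,3); ray(-1,-1) blocked at (2,0)]
Union (27 distinct): (0,0) (0,1) (0,2) (0,3) (0,4) (0,5) (1,2) (1,3) (1,4) (2,0) (2,1) (2,3) (2,4) (2,5) (3,0) (3,1) (3,3) (3,5) (4,2) (4,3) (4,4) (5,0) (5,1) (5,2) (5,3) (5,4) (5,5)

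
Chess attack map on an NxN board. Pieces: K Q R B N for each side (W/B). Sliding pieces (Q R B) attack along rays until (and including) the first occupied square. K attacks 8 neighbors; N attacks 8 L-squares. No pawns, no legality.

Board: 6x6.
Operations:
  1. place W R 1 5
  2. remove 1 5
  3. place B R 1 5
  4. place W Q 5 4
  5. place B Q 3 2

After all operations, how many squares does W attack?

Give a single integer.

Answer: 13

Derivation:
Op 1: place WR@(1,5)
Op 2: remove (1,5)
Op 3: place BR@(1,5)
Op 4: place WQ@(5,4)
Op 5: place BQ@(3,2)
Per-piece attacks for W:
  WQ@(5,4): attacks (5,5) (5,3) (5,2) (5,1) (5,0) (4,4) (3,4) (2,4) (1,4) (0,4) (4,5) (4,3) (3,2) [ray(-1,-1) blocked at (3,2)]
Union (13 distinct): (0,4) (1,4) (2,4) (3,2) (3,4) (4,3) (4,4) (4,5) (5,0) (5,1) (5,2) (5,3) (5,5)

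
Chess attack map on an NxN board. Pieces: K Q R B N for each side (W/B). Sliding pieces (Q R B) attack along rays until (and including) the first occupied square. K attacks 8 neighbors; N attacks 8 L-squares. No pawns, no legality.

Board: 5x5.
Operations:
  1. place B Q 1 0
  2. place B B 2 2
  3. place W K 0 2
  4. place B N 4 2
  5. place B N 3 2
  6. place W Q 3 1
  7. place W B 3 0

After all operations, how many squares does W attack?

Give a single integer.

Op 1: place BQ@(1,0)
Op 2: place BB@(2,2)
Op 3: place WK@(0,2)
Op 4: place BN@(4,2)
Op 5: place BN@(3,2)
Op 6: place WQ@(3,1)
Op 7: place WB@(3,0)
Per-piece attacks for W:
  WK@(0,2): attacks (0,3) (0,1) (1,2) (1,3) (1,1)
  WB@(3,0): attacks (4,1) (2,1) (1,2) (0,3)
  WQ@(3,1): attacks (3,2) (3,0) (4,1) (2,1) (1,1) (0,1) (4,2) (4,0) (2,2) (2,0) [ray(0,1) blocked at (3,2); ray(0,-1) blocked at (3,0); ray(1,1) blocked at (4,2); ray(-1,1) blocked at (2,2)]
Union (13 distinct): (0,1) (0,3) (1,1) (1,2) (1,3) (2,0) (2,1) (2,2) (3,0) (3,2) (4,0) (4,1) (4,2)

Answer: 13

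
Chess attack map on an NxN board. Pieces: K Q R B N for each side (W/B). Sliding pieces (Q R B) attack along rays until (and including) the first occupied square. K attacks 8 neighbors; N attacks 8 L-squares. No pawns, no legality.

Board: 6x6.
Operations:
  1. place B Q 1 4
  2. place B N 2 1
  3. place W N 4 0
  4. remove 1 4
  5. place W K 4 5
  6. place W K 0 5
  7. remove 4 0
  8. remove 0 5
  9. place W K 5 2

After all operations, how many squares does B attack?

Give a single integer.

Op 1: place BQ@(1,4)
Op 2: place BN@(2,1)
Op 3: place WN@(4,0)
Op 4: remove (1,4)
Op 5: place WK@(4,5)
Op 6: place WK@(0,5)
Op 7: remove (4,0)
Op 8: remove (0,5)
Op 9: place WK@(5,2)
Per-piece attacks for B:
  BN@(2,1): attacks (3,3) (4,2) (1,3) (0,2) (4,0) (0,0)
Union (6 distinct): (0,0) (0,2) (1,3) (3,3) (4,0) (4,2)

Answer: 6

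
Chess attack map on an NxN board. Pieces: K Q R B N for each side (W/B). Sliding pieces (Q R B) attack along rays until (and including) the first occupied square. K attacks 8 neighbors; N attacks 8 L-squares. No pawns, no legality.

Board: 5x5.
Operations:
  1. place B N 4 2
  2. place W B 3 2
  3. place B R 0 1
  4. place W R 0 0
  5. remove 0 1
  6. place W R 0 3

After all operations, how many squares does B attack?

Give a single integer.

Op 1: place BN@(4,2)
Op 2: place WB@(3,2)
Op 3: place BR@(0,1)
Op 4: place WR@(0,0)
Op 5: remove (0,1)
Op 6: place WR@(0,3)
Per-piece attacks for B:
  BN@(4,2): attacks (3,4) (2,3) (3,0) (2,1)
Union (4 distinct): (2,1) (2,3) (3,0) (3,4)

Answer: 4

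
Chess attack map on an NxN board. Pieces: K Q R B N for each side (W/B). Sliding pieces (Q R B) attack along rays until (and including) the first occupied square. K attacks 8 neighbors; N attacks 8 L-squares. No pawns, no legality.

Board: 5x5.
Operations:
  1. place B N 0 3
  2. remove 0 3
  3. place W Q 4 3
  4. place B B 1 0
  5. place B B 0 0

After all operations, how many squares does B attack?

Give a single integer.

Answer: 8

Derivation:
Op 1: place BN@(0,3)
Op 2: remove (0,3)
Op 3: place WQ@(4,3)
Op 4: place BB@(1,0)
Op 5: place BB@(0,0)
Per-piece attacks for B:
  BB@(0,0): attacks (1,1) (2,2) (3,3) (4,4)
  BB@(1,0): attacks (2,1) (3,2) (4,3) (0,1) [ray(1,1) blocked at (4,3)]
Union (8 distinct): (0,1) (1,1) (2,1) (2,2) (3,2) (3,3) (4,3) (4,4)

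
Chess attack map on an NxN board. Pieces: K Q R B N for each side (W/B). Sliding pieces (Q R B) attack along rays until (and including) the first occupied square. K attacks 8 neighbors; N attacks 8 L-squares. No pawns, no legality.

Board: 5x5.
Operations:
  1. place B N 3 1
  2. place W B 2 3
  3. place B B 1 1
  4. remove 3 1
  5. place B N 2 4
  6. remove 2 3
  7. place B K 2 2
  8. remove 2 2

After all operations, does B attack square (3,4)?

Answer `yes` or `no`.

Op 1: place BN@(3,1)
Op 2: place WB@(2,3)
Op 3: place BB@(1,1)
Op 4: remove (3,1)
Op 5: place BN@(2,4)
Op 6: remove (2,3)
Op 7: place BK@(2,2)
Op 8: remove (2,2)
Per-piece attacks for B:
  BB@(1,1): attacks (2,2) (3,3) (4,4) (2,0) (0,2) (0,0)
  BN@(2,4): attacks (3,2) (4,3) (1,2) (0,3)
B attacks (3,4): no

Answer: no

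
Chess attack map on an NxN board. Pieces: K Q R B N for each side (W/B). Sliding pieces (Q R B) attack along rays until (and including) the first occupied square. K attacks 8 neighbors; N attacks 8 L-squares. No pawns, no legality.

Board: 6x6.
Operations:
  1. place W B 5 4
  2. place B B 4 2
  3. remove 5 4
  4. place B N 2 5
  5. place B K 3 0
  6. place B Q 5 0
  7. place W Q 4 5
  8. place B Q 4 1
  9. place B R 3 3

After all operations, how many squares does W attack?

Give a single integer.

Op 1: place WB@(5,4)
Op 2: place BB@(4,2)
Op 3: remove (5,4)
Op 4: place BN@(2,5)
Op 5: place BK@(3,0)
Op 6: place BQ@(5,0)
Op 7: place WQ@(4,5)
Op 8: place BQ@(4,1)
Op 9: place BR@(3,3)
Per-piece attacks for W:
  WQ@(4,5): attacks (4,4) (4,3) (4,2) (5,5) (3,5) (2,5) (5,4) (3,4) (2,3) (1,2) (0,1) [ray(0,-1) blocked at (4,2); ray(-1,0) blocked at (2,5)]
Union (11 distinct): (0,1) (1,2) (2,3) (2,5) (3,4) (3,5) (4,2) (4,3) (4,4) (5,4) (5,5)

Answer: 11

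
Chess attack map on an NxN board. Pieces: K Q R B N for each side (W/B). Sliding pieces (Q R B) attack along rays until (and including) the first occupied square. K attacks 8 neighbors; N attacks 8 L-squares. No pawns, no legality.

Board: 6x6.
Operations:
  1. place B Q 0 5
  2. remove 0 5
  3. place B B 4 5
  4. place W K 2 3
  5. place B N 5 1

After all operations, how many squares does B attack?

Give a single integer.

Answer: 6

Derivation:
Op 1: place BQ@(0,5)
Op 2: remove (0,5)
Op 3: place BB@(4,5)
Op 4: place WK@(2,3)
Op 5: place BN@(5,1)
Per-piece attacks for B:
  BB@(4,5): attacks (5,4) (3,4) (2,3) [ray(-1,-1) blocked at (2,3)]
  BN@(5,1): attacks (4,3) (3,2) (3,0)
Union (6 distinct): (2,3) (3,0) (3,2) (3,4) (4,3) (5,4)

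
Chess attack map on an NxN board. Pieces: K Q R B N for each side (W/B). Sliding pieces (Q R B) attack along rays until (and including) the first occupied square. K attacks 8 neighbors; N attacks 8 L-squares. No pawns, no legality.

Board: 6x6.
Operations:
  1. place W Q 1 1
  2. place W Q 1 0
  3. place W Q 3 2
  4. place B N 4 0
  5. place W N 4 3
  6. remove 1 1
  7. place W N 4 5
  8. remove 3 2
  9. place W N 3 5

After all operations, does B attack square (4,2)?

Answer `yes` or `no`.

Answer: no

Derivation:
Op 1: place WQ@(1,1)
Op 2: place WQ@(1,0)
Op 3: place WQ@(3,2)
Op 4: place BN@(4,0)
Op 5: place WN@(4,3)
Op 6: remove (1,1)
Op 7: place WN@(4,5)
Op 8: remove (3,2)
Op 9: place WN@(3,5)
Per-piece attacks for B:
  BN@(4,0): attacks (5,2) (3,2) (2,1)
B attacks (4,2): no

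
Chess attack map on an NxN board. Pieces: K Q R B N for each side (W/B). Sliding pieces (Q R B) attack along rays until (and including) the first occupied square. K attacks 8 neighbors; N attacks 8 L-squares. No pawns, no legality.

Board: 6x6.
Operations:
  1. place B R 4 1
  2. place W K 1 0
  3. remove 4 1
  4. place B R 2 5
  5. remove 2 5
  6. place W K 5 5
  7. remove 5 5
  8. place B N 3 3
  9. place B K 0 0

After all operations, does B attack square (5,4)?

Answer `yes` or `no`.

Op 1: place BR@(4,1)
Op 2: place WK@(1,0)
Op 3: remove (4,1)
Op 4: place BR@(2,5)
Op 5: remove (2,5)
Op 6: place WK@(5,5)
Op 7: remove (5,5)
Op 8: place BN@(3,3)
Op 9: place BK@(0,0)
Per-piece attacks for B:
  BK@(0,0): attacks (0,1) (1,0) (1,1)
  BN@(3,3): attacks (4,5) (5,4) (2,5) (1,4) (4,1) (5,2) (2,1) (1,2)
B attacks (5,4): yes

Answer: yes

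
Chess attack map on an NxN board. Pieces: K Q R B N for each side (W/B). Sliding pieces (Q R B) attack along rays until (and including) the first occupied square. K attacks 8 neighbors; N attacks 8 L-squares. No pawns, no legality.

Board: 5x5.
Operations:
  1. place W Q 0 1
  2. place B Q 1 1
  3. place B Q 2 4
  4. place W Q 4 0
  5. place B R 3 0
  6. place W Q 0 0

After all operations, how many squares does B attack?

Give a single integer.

Answer: 20

Derivation:
Op 1: place WQ@(0,1)
Op 2: place BQ@(1,1)
Op 3: place BQ@(2,4)
Op 4: place WQ@(4,0)
Op 5: place BR@(3,0)
Op 6: place WQ@(0,0)
Per-piece attacks for B:
  BQ@(1,1): attacks (1,2) (1,3) (1,4) (1,0) (2,1) (3,1) (4,1) (0,1) (2,2) (3,3) (4,4) (2,0) (0,2) (0,0) [ray(-1,0) blocked at (0,1); ray(-1,-1) blocked at (0,0)]
  BQ@(2,4): attacks (2,3) (2,2) (2,1) (2,0) (3,4) (4,4) (1,4) (0,4) (3,3) (4,2) (1,3) (0,2)
  BR@(3,0): attacks (3,1) (3,2) (3,3) (3,4) (4,0) (2,0) (1,0) (0,0) [ray(1,0) blocked at (4,0); ray(-1,0) blocked at (0,0)]
Union (20 distinct): (0,0) (0,1) (0,2) (0,4) (1,0) (1,2) (1,3) (1,4) (2,0) (2,1) (2,2) (2,3) (3,1) (3,2) (3,3) (3,4) (4,0) (4,1) (4,2) (4,4)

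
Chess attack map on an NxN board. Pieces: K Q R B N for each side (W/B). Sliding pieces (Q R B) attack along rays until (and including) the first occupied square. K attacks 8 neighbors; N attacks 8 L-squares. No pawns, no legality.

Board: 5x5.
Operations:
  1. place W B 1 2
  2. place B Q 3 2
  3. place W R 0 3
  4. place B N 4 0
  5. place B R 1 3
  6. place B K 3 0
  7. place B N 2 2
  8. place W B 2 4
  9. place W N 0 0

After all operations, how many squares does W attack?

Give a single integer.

Answer: 13

Derivation:
Op 1: place WB@(1,2)
Op 2: place BQ@(3,2)
Op 3: place WR@(0,3)
Op 4: place BN@(4,0)
Op 5: place BR@(1,3)
Op 6: place BK@(3,0)
Op 7: place BN@(2,2)
Op 8: place WB@(2,4)
Op 9: place WN@(0,0)
Per-piece attacks for W:
  WN@(0,0): attacks (1,2) (2,1)
  WR@(0,3): attacks (0,4) (0,2) (0,1) (0,0) (1,3) [ray(0,-1) blocked at (0,0); ray(1,0) blocked at (1,3)]
  WB@(1,2): attacks (2,3) (3,4) (2,1) (3,0) (0,3) (0,1) [ray(1,-1) blocked at (3,0); ray(-1,1) blocked at (0,3)]
  WB@(2,4): attacks (3,3) (4,2) (1,3) [ray(-1,-1) blocked at (1,3)]
Union (13 distinct): (0,0) (0,1) (0,2) (0,3) (0,4) (1,2) (1,3) (2,1) (2,3) (3,0) (3,3) (3,4) (4,2)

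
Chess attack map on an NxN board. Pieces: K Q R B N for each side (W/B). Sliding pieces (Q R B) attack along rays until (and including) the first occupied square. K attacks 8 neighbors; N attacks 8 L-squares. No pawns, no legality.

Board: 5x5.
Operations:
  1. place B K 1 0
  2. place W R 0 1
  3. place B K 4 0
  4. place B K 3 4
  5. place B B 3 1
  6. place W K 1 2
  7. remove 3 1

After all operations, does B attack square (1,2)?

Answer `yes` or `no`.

Answer: no

Derivation:
Op 1: place BK@(1,0)
Op 2: place WR@(0,1)
Op 3: place BK@(4,0)
Op 4: place BK@(3,4)
Op 5: place BB@(3,1)
Op 6: place WK@(1,2)
Op 7: remove (3,1)
Per-piece attacks for B:
  BK@(1,0): attacks (1,1) (2,0) (0,0) (2,1) (0,1)
  BK@(3,4): attacks (3,3) (4,4) (2,4) (4,3) (2,3)
  BK@(4,0): attacks (4,1) (3,0) (3,1)
B attacks (1,2): no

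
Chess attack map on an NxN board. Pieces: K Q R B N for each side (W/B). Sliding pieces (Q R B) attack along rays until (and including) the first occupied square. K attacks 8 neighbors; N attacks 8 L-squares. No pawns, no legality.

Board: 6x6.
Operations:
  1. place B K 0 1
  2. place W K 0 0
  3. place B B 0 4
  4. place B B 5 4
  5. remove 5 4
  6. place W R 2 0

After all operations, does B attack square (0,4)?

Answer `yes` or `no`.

Op 1: place BK@(0,1)
Op 2: place WK@(0,0)
Op 3: place BB@(0,4)
Op 4: place BB@(5,4)
Op 5: remove (5,4)
Op 6: place WR@(2,0)
Per-piece attacks for B:
  BK@(0,1): attacks (0,2) (0,0) (1,1) (1,2) (1,0)
  BB@(0,4): attacks (1,5) (1,3) (2,2) (3,1) (4,0)
B attacks (0,4): no

Answer: no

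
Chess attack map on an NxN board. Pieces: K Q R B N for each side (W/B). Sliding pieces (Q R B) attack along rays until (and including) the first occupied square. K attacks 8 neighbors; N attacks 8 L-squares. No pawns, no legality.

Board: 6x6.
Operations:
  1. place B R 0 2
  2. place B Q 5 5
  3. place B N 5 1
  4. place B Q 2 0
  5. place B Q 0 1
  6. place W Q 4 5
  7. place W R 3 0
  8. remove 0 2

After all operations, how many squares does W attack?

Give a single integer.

Answer: 20

Derivation:
Op 1: place BR@(0,2)
Op 2: place BQ@(5,5)
Op 3: place BN@(5,1)
Op 4: place BQ@(2,0)
Op 5: place BQ@(0,1)
Op 6: place WQ@(4,5)
Op 7: place WR@(3,0)
Op 8: remove (0,2)
Per-piece attacks for W:
  WR@(3,0): attacks (3,1) (3,2) (3,3) (3,4) (3,5) (4,0) (5,0) (2,0) [ray(-1,0) blocked at (2,0)]
  WQ@(4,5): attacks (4,4) (4,3) (4,2) (4,1) (4,0) (5,5) (3,5) (2,5) (1,5) (0,5) (5,4) (3,4) (2,3) (1,2) (0,1) [ray(1,0) blocked at (5,5); ray(-1,-1) blocked at (0,1)]
Union (20 distinct): (0,1) (0,5) (1,2) (1,5) (2,0) (2,3) (2,5) (3,1) (3,2) (3,3) (3,4) (3,5) (4,0) (4,1) (4,2) (4,3) (4,4) (5,0) (5,4) (5,5)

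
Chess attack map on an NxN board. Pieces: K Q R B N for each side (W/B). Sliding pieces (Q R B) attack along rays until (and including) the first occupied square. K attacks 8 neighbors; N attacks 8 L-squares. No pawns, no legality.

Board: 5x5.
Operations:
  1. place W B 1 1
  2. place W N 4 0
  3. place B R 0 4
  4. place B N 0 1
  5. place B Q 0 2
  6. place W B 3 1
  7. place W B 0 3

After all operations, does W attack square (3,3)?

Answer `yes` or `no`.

Op 1: place WB@(1,1)
Op 2: place WN@(4,0)
Op 3: place BR@(0,4)
Op 4: place BN@(0,1)
Op 5: place BQ@(0,2)
Op 6: place WB@(3,1)
Op 7: place WB@(0,3)
Per-piece attacks for W:
  WB@(0,3): attacks (1,4) (1,2) (2,1) (3,0)
  WB@(1,1): attacks (2,2) (3,3) (4,4) (2,0) (0,2) (0,0) [ray(-1,1) blocked at (0,2)]
  WB@(3,1): attacks (4,2) (4,0) (2,2) (1,3) (0,4) (2,0) [ray(1,-1) blocked at (4,0); ray(-1,1) blocked at (0,4)]
  WN@(4,0): attacks (3,2) (2,1)
W attacks (3,3): yes

Answer: yes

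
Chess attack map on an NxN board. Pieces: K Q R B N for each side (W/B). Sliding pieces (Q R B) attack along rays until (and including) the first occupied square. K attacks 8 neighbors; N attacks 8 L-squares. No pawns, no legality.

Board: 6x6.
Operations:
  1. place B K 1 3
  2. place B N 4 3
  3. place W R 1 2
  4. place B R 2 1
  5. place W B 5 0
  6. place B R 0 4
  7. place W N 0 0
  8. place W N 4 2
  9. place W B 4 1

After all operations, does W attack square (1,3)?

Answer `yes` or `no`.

Answer: yes

Derivation:
Op 1: place BK@(1,3)
Op 2: place BN@(4,3)
Op 3: place WR@(1,2)
Op 4: place BR@(2,1)
Op 5: place WB@(5,0)
Op 6: place BR@(0,4)
Op 7: place WN@(0,0)
Op 8: place WN@(4,2)
Op 9: place WB@(4,1)
Per-piece attacks for W:
  WN@(0,0): attacks (1,2) (2,1)
  WR@(1,2): attacks (1,3) (1,1) (1,0) (2,2) (3,2) (4,2) (0,2) [ray(0,1) blocked at (1,3); ray(1,0) blocked at (4,2)]
  WB@(4,1): attacks (5,2) (5,0) (3,2) (2,3) (1,4) (0,5) (3,0) [ray(1,-1) blocked at (5,0)]
  WN@(4,2): attacks (5,4) (3,4) (2,3) (5,0) (3,0) (2,1)
  WB@(5,0): attacks (4,1) [ray(-1,1) blocked at (4,1)]
W attacks (1,3): yes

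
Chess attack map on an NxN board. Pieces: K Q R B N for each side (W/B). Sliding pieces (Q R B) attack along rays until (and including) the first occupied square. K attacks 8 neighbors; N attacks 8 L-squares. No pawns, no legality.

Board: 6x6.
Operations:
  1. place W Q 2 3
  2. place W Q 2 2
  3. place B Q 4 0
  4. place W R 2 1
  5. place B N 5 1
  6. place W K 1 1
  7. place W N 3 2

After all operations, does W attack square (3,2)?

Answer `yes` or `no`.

Op 1: place WQ@(2,3)
Op 2: place WQ@(2,2)
Op 3: place BQ@(4,0)
Op 4: place WR@(2,1)
Op 5: place BN@(5,1)
Op 6: place WK@(1,1)
Op 7: place WN@(3,2)
Per-piece attacks for W:
  WK@(1,1): attacks (1,2) (1,0) (2,1) (0,1) (2,2) (2,0) (0,2) (0,0)
  WR@(2,1): attacks (2,2) (2,0) (3,1) (4,1) (5,1) (1,1) [ray(0,1) blocked at (2,2); ray(1,0) blocked at (5,1); ray(-1,0) blocked at (1,1)]
  WQ@(2,2): attacks (2,3) (2,1) (3,2) (1,2) (0,2) (3,3) (4,4) (5,5) (3,1) (4,0) (1,3) (0,4) (1,1) [ray(0,1) blocked at (2,3); ray(0,-1) blocked at (2,1); ray(1,0) blocked at (3,2); ray(1,-1) blocked at (4,0); ray(-1,-1) blocked at (1,1)]
  WQ@(2,3): attacks (2,4) (2,5) (2,2) (3,3) (4,3) (5,3) (1,3) (0,3) (3,4) (4,5) (3,2) (1,4) (0,5) (1,2) (0,1) [ray(0,-1) blocked at (2,2); ray(1,-1) blocked at (3,2)]
  WN@(3,2): attacks (4,4) (5,3) (2,4) (1,3) (4,0) (5,1) (2,0) (1,1)
W attacks (3,2): yes

Answer: yes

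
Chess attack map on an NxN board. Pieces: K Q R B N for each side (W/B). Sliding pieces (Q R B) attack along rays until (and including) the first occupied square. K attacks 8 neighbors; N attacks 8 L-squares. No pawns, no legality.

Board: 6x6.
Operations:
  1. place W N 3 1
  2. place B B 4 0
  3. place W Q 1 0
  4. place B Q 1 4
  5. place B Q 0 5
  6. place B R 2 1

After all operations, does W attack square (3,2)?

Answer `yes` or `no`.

Answer: no

Derivation:
Op 1: place WN@(3,1)
Op 2: place BB@(4,0)
Op 3: place WQ@(1,0)
Op 4: place BQ@(1,4)
Op 5: place BQ@(0,5)
Op 6: place BR@(2,1)
Per-piece attacks for W:
  WQ@(1,0): attacks (1,1) (1,2) (1,3) (1,4) (2,0) (3,0) (4,0) (0,0) (2,1) (0,1) [ray(0,1) blocked at (1,4); ray(1,0) blocked at (4,0); ray(1,1) blocked at (2,1)]
  WN@(3,1): attacks (4,3) (5,2) (2,3) (1,2) (5,0) (1,0)
W attacks (3,2): no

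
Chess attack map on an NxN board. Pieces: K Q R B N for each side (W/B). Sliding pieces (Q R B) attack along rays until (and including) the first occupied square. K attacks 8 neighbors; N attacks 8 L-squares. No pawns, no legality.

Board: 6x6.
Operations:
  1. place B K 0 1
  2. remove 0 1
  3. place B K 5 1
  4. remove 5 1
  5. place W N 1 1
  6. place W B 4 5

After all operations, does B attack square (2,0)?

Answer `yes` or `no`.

Op 1: place BK@(0,1)
Op 2: remove (0,1)
Op 3: place BK@(5,1)
Op 4: remove (5,1)
Op 5: place WN@(1,1)
Op 6: place WB@(4,5)
Per-piece attacks for B:
B attacks (2,0): no

Answer: no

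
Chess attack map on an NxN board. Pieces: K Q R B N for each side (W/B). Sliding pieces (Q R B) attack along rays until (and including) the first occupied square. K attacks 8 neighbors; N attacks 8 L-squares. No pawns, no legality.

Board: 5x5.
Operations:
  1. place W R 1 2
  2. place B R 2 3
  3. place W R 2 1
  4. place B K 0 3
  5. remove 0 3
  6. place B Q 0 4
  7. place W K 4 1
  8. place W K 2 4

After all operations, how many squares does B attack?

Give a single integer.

Op 1: place WR@(1,2)
Op 2: place BR@(2,3)
Op 3: place WR@(2,1)
Op 4: place BK@(0,3)
Op 5: remove (0,3)
Op 6: place BQ@(0,4)
Op 7: place WK@(4,1)
Op 8: place WK@(2,4)
Per-piece attacks for B:
  BQ@(0,4): attacks (0,3) (0,2) (0,1) (0,0) (1,4) (2,4) (1,3) (2,2) (3,1) (4,0) [ray(1,0) blocked at (2,4)]
  BR@(2,3): attacks (2,4) (2,2) (2,1) (3,3) (4,3) (1,3) (0,3) [ray(0,1) blocked at (2,4); ray(0,-1) blocked at (2,1)]
Union (13 distinct): (0,0) (0,1) (0,2) (0,3) (1,3) (1,4) (2,1) (2,2) (2,4) (3,1) (3,3) (4,0) (4,3)

Answer: 13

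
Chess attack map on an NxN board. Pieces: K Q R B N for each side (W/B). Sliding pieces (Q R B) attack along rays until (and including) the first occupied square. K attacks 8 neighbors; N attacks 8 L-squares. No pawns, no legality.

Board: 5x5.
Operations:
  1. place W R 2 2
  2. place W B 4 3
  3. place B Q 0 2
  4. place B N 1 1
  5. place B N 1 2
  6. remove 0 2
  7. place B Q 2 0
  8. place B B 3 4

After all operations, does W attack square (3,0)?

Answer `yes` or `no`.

Answer: no

Derivation:
Op 1: place WR@(2,2)
Op 2: place WB@(4,3)
Op 3: place BQ@(0,2)
Op 4: place BN@(1,1)
Op 5: place BN@(1,2)
Op 6: remove (0,2)
Op 7: place BQ@(2,0)
Op 8: place BB@(3,4)
Per-piece attacks for W:
  WR@(2,2): attacks (2,3) (2,4) (2,1) (2,0) (3,2) (4,2) (1,2) [ray(0,-1) blocked at (2,0); ray(-1,0) blocked at (1,2)]
  WB@(4,3): attacks (3,4) (3,2) (2,1) (1,0) [ray(-1,1) blocked at (3,4)]
W attacks (3,0): no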